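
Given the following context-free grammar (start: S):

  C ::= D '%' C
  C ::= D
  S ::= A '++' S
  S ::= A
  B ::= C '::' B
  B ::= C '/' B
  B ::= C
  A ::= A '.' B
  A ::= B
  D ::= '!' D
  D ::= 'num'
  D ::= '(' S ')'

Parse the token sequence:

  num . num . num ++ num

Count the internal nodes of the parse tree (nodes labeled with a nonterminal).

18

[S [A [A [A [B [C [D num]]]] . [B [C [D num]]]] . [B [C [D num]]]] ++ [S [A [B [C [D num]]]]]]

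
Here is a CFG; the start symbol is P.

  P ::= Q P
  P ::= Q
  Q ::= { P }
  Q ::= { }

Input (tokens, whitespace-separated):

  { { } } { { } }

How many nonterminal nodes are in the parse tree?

[P [Q { [P [Q { }]] }] [P [Q { [P [Q { }]] }]]]

8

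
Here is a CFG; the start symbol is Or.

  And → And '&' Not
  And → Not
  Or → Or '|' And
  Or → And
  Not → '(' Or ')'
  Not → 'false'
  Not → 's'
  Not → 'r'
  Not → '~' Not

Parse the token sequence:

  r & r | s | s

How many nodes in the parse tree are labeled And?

4

[Or [Or [Or [And [And [Not r]] & [Not r]]] | [And [Not s]]] | [And [Not s]]]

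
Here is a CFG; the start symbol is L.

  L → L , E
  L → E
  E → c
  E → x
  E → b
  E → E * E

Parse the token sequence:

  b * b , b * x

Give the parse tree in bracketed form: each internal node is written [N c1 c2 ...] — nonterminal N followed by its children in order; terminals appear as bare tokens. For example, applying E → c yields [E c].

[L [L [E [E b] * [E b]]] , [E [E b] * [E x]]]

L
L , E
E , E
E * E , E
b * E , E
b * b , E
b * b , E * E
b * b , b * E
b * b , b * x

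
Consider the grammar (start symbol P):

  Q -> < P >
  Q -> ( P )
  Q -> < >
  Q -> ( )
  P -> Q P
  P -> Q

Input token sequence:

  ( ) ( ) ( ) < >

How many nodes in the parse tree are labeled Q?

[P [Q ( )] [P [Q ( )] [P [Q ( )] [P [Q < >]]]]]

4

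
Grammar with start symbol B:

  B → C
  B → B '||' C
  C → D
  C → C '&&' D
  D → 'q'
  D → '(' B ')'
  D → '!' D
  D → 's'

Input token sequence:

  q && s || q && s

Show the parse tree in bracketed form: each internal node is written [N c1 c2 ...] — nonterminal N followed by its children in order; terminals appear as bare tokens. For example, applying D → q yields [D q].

B
B || C
C || C
C && D || C
D && D || C
q && D || C
q && s || C
q && s || C && D
q && s || D && D
q && s || q && D
q && s || q && s

[B [B [C [C [D q]] && [D s]]] || [C [C [D q]] && [D s]]]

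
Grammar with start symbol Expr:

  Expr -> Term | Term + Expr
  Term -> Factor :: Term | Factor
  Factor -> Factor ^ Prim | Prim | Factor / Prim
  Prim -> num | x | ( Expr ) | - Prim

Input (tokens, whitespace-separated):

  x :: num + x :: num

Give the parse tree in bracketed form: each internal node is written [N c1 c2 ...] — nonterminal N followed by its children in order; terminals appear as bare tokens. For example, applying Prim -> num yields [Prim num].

[Expr [Term [Factor [Prim x]] :: [Term [Factor [Prim num]]]] + [Expr [Term [Factor [Prim x]] :: [Term [Factor [Prim num]]]]]]

Expr
Term + Expr
Factor :: Term + Expr
Prim :: Term + Expr
x :: Term + Expr
x :: Factor + Expr
x :: Prim + Expr
x :: num + Expr
x :: num + Term
x :: num + Factor :: Term
x :: num + Prim :: Term
x :: num + x :: Term
x :: num + x :: Factor
x :: num + x :: Prim
x :: num + x :: num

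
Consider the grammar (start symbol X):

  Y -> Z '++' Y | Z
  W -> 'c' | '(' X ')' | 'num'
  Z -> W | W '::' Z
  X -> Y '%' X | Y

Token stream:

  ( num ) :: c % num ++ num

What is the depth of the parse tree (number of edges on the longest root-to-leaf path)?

[X [Y [Z [W ( [X [Y [Z [W num]]]] )] :: [Z [W c]]]] % [X [Y [Z [W num]] ++ [Y [Z [W num]]]]]]

8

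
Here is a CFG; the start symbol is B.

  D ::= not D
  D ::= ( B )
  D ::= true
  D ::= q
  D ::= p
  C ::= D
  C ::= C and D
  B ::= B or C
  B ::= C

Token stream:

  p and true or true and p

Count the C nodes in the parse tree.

[B [B [C [C [D p]] and [D true]]] or [C [C [D true]] and [D p]]]

4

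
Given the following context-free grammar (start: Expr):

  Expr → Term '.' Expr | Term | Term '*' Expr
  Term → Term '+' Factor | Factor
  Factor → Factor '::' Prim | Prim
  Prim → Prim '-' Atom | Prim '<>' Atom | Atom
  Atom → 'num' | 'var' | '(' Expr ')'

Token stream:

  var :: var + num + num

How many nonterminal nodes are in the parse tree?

[Expr [Term [Term [Term [Factor [Factor [Prim [Atom var]]] :: [Prim [Atom var]]]] + [Factor [Prim [Atom num]]]] + [Factor [Prim [Atom num]]]]]

16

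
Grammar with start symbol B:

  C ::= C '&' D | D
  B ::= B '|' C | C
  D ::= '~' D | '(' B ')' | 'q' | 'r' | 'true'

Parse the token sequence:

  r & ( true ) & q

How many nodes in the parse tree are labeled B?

2

[B [C [C [C [D r]] & [D ( [B [C [D true]]] )]] & [D q]]]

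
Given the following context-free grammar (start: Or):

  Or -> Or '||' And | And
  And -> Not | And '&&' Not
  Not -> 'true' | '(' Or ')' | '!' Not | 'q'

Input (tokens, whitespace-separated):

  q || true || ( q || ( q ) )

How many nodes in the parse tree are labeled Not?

6

[Or [Or [Or [And [Not q]]] || [And [Not true]]] || [And [Not ( [Or [Or [And [Not q]]] || [And [Not ( [Or [And [Not q]]] )]]] )]]]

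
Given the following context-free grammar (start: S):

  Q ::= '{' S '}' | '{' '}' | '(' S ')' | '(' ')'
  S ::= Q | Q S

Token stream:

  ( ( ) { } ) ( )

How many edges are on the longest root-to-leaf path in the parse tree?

[S [Q ( [S [Q ( )] [S [Q { }]]] )] [S [Q ( )]]]

5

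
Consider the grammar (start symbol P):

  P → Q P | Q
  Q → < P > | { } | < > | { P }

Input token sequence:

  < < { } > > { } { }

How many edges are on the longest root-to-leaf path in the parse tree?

6

[P [Q < [P [Q < [P [Q { }]] >]] >] [P [Q { }] [P [Q { }]]]]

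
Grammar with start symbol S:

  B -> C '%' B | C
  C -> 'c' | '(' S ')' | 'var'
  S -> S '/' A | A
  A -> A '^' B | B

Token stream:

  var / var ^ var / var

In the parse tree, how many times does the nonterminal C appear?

4

[S [S [S [A [B [C var]]]] / [A [A [B [C var]]] ^ [B [C var]]]] / [A [B [C var]]]]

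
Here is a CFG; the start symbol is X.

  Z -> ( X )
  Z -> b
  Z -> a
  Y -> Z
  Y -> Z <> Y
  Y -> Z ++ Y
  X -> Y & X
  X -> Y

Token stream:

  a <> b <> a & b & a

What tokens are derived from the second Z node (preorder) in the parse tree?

b

[X [Y [Z a] <> [Y [Z b] <> [Y [Z a]]]] & [X [Y [Z b]] & [X [Y [Z a]]]]]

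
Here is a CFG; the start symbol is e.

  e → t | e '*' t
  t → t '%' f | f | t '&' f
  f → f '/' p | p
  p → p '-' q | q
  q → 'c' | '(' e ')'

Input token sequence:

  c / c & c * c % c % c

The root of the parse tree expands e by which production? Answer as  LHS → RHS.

e → e '*' t

[e [e [t [t [f [f [p [q c]]] / [p [q c]]]] & [f [p [q c]]]]] * [t [t [t [f [p [q c]]]] % [f [p [q c]]]] % [f [p [q c]]]]]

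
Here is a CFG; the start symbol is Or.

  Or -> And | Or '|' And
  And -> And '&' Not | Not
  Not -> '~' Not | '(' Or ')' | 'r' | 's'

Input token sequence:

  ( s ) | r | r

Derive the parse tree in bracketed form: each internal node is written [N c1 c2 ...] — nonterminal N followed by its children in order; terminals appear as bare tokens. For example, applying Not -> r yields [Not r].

[Or [Or [Or [And [Not ( [Or [And [Not s]]] )]]] | [And [Not r]]] | [And [Not r]]]

Or
Or | And
Or | And | And
And | And | And
Not | And | And
( Or ) | And | And
( And ) | And | And
( Not ) | And | And
( s ) | And | And
( s ) | Not | And
( s ) | r | And
( s ) | r | Not
( s ) | r | r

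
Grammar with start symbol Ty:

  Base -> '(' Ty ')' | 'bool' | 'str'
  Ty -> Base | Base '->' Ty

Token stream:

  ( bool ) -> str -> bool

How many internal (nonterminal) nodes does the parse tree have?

8

[Ty [Base ( [Ty [Base bool]] )] -> [Ty [Base str] -> [Ty [Base bool]]]]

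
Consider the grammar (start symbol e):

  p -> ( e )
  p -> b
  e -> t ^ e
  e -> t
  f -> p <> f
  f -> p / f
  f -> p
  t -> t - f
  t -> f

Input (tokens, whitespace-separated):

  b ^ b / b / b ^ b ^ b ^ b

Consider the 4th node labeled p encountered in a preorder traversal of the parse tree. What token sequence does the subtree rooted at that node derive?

[e [t [f [p b]]] ^ [e [t [f [p b] / [f [p b] / [f [p b]]]]] ^ [e [t [f [p b]]] ^ [e [t [f [p b]]] ^ [e [t [f [p b]]]]]]]]

b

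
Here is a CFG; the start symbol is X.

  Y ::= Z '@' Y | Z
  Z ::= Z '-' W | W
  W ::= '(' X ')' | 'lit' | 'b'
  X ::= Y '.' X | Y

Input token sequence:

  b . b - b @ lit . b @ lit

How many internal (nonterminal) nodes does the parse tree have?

[X [Y [Z [W b]]] . [X [Y [Z [Z [W b]] - [W b]] @ [Y [Z [W lit]]]] . [X [Y [Z [W b]] @ [Y [Z [W lit]]]]]]]

20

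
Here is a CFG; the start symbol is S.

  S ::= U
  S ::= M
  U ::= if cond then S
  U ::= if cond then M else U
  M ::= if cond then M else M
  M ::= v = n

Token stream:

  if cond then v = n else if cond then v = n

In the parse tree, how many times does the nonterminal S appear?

[S [U if cond then [M v = n] else [U if cond then [S [M v = n]]]]]

2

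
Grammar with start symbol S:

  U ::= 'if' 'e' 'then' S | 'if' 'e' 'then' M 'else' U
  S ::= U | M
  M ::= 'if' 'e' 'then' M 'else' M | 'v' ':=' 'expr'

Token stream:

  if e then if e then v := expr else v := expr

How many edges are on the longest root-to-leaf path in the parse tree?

[S [U if e then [S [M if e then [M v := expr] else [M v := expr]]]]]

5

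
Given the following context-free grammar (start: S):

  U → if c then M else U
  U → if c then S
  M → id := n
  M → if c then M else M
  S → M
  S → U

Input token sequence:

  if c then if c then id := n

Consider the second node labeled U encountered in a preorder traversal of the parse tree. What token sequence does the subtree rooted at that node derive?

[S [U if c then [S [U if c then [S [M id := n]]]]]]

if c then id := n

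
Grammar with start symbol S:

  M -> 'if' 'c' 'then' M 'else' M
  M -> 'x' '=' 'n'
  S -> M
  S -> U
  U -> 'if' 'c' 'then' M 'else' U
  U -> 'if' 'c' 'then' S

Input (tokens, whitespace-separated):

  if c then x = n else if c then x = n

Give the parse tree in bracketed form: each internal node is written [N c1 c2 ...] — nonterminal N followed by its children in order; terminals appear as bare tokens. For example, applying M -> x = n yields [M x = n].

S
U
if c then M else U
if c then x = n else U
if c then x = n else if c then S
if c then x = n else if c then M
if c then x = n else if c then x = n

[S [U if c then [M x = n] else [U if c then [S [M x = n]]]]]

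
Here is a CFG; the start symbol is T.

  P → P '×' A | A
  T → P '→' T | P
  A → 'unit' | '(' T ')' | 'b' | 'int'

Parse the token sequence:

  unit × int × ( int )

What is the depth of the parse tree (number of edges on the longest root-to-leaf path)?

[T [P [P [P [A unit]] × [A int]] × [A ( [T [P [A int]]] )]]]

6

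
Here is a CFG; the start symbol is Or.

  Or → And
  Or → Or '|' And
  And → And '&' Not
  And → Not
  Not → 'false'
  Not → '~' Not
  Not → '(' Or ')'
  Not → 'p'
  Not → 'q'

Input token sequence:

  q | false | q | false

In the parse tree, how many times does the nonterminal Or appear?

[Or [Or [Or [Or [And [Not q]]] | [And [Not false]]] | [And [Not q]]] | [And [Not false]]]

4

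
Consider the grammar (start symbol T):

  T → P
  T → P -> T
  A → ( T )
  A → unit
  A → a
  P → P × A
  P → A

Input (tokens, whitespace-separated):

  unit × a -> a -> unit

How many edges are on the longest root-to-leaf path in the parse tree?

[T [P [P [A unit]] × [A a]] -> [T [P [A a]] -> [T [P [A unit]]]]]

5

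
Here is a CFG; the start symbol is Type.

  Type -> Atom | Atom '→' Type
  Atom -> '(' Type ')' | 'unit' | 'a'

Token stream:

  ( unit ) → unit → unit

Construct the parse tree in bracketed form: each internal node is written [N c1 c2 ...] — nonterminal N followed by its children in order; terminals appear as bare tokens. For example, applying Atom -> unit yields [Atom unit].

Type
Atom → Type
( Type ) → Type
( Atom ) → Type
( unit ) → Type
( unit ) → Atom → Type
( unit ) → unit → Type
( unit ) → unit → Atom
( unit ) → unit → unit

[Type [Atom ( [Type [Atom unit]] )] → [Type [Atom unit] → [Type [Atom unit]]]]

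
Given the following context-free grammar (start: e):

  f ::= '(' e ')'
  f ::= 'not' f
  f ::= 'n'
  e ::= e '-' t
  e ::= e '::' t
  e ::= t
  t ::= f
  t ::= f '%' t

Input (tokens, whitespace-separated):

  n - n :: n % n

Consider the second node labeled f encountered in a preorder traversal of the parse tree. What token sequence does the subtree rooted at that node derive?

n

[e [e [e [t [f n]]] - [t [f n]]] :: [t [f n] % [t [f n]]]]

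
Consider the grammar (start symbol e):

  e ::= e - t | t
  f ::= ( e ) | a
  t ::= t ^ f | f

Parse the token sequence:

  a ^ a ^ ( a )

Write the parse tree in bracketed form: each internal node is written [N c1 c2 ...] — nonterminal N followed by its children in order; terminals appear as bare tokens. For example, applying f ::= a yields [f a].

e
t
t ^ f
t ^ f ^ f
f ^ f ^ f
a ^ f ^ f
a ^ a ^ f
a ^ a ^ ( e )
a ^ a ^ ( t )
a ^ a ^ ( f )
a ^ a ^ ( a )

[e [t [t [t [f a]] ^ [f a]] ^ [f ( [e [t [f a]]] )]]]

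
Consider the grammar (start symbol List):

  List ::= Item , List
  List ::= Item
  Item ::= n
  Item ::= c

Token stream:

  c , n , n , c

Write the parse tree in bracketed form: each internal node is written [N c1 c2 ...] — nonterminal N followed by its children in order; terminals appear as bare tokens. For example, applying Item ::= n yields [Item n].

List
Item , List
c , List
c , Item , List
c , n , List
c , n , Item , List
c , n , n , List
c , n , n , Item
c , n , n , c

[List [Item c] , [List [Item n] , [List [Item n] , [List [Item c]]]]]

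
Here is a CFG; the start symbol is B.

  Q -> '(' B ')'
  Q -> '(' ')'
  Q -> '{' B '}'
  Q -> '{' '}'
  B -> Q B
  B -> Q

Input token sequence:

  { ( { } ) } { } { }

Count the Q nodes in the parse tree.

5

[B [Q { [B [Q ( [B [Q { }]] )]] }] [B [Q { }] [B [Q { }]]]]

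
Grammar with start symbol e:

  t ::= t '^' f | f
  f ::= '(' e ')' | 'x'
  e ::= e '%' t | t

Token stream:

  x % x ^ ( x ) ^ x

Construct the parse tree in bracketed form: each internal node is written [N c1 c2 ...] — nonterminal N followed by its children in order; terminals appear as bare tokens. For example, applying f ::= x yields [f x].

[e [e [t [f x]]] % [t [t [t [f x]] ^ [f ( [e [t [f x]]] )]] ^ [f x]]]

e
e % t
t % t
f % t
x % t
x % t ^ f
x % t ^ f ^ f
x % f ^ f ^ f
x % x ^ f ^ f
x % x ^ ( e ) ^ f
x % x ^ ( t ) ^ f
x % x ^ ( f ) ^ f
x % x ^ ( x ) ^ f
x % x ^ ( x ) ^ x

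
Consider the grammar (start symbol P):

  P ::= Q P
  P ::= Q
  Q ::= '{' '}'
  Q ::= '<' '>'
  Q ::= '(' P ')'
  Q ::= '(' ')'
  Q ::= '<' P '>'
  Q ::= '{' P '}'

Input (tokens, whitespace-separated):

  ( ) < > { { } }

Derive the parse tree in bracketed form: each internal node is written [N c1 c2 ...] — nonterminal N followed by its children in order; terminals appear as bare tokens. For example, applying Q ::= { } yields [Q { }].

P
Q P
( ) P
( ) Q P
( ) < > P
( ) < > Q
( ) < > { P }
( ) < > { Q }
( ) < > { { } }

[P [Q ( )] [P [Q < >] [P [Q { [P [Q { }]] }]]]]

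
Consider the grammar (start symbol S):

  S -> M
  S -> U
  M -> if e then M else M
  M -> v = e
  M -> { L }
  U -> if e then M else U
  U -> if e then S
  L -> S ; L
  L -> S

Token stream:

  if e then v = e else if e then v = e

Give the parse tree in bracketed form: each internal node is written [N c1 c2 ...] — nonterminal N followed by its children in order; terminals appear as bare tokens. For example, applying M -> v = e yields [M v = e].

S
U
if e then M else U
if e then v = e else U
if e then v = e else if e then S
if e then v = e else if e then M
if e then v = e else if e then v = e

[S [U if e then [M v = e] else [U if e then [S [M v = e]]]]]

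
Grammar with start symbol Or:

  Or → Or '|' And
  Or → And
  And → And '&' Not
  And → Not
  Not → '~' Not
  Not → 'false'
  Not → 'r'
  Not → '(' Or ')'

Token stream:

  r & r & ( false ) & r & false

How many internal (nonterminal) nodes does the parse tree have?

[Or [And [And [And [And [And [Not r]] & [Not r]] & [Not ( [Or [And [Not false]]] )]] & [Not r]] & [Not false]]]

14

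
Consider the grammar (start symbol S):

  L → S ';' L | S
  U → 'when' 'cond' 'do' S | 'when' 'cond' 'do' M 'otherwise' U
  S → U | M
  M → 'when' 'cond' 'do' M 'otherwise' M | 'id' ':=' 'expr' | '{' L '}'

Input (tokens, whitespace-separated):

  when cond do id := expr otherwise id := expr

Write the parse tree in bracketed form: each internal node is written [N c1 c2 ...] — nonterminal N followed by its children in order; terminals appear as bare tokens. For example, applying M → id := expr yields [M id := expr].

[S [M when cond do [M id := expr] otherwise [M id := expr]]]

S
M
when cond do M otherwise M
when cond do id := expr otherwise M
when cond do id := expr otherwise id := expr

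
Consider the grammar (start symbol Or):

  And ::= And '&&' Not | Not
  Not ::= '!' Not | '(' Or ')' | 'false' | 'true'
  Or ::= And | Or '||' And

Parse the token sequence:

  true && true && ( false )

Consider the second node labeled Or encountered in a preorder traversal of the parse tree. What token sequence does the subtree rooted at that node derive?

false

[Or [And [And [And [Not true]] && [Not true]] && [Not ( [Or [And [Not false]]] )]]]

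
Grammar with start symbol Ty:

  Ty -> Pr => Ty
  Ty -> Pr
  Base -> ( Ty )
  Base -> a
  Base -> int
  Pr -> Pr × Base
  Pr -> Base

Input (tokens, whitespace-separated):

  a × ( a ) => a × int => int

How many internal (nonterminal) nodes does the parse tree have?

[Ty [Pr [Pr [Base a]] × [Base ( [Ty [Pr [Base a]]] )]] => [Ty [Pr [Pr [Base a]] × [Base int]] => [Ty [Pr [Base int]]]]]

16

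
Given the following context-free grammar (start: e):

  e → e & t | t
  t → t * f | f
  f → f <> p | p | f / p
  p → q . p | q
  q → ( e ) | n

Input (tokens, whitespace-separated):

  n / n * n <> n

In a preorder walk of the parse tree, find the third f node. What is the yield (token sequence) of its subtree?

[e [t [t [f [f [p [q n]]] / [p [q n]]]] * [f [f [p [q n]]] <> [p [q n]]]]]

n <> n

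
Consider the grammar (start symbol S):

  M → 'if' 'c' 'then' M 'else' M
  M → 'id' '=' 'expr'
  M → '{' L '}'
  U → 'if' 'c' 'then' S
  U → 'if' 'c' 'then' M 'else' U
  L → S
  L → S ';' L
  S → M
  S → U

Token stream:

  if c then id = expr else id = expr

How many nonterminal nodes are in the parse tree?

[S [M if c then [M id = expr] else [M id = expr]]]

4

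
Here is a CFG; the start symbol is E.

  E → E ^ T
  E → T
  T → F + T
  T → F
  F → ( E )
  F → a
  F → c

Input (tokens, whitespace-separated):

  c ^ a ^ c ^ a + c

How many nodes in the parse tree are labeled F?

5

[E [E [E [E [T [F c]]] ^ [T [F a]]] ^ [T [F c]]] ^ [T [F a] + [T [F c]]]]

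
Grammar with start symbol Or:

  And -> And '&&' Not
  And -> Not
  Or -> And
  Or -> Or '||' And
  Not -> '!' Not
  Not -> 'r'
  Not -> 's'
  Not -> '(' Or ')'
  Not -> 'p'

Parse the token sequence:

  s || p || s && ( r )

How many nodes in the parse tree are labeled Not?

[Or [Or [Or [And [Not s]]] || [And [Not p]]] || [And [And [Not s]] && [Not ( [Or [And [Not r]]] )]]]

5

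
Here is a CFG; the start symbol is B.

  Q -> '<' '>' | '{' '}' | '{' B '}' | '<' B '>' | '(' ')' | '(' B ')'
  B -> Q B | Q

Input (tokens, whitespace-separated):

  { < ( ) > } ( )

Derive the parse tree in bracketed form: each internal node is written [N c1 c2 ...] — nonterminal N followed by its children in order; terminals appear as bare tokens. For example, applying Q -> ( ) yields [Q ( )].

B
Q B
{ B } B
{ Q } B
{ < B > } B
{ < Q > } B
{ < ( ) > } B
{ < ( ) > } Q
{ < ( ) > } ( )

[B [Q { [B [Q < [B [Q ( )]] >]] }] [B [Q ( )]]]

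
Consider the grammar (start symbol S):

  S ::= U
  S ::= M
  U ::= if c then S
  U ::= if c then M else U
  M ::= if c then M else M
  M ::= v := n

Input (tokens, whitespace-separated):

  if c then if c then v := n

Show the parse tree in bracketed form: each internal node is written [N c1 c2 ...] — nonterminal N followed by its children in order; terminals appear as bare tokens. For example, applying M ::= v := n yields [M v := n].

S
U
if c then S
if c then U
if c then if c then S
if c then if c then M
if c then if c then v := n

[S [U if c then [S [U if c then [S [M v := n]]]]]]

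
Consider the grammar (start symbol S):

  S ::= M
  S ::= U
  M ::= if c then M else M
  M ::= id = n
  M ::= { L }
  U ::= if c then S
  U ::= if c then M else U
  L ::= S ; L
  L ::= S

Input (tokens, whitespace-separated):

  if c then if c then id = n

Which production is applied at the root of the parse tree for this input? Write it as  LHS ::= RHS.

S ::= U

[S [U if c then [S [U if c then [S [M id = n]]]]]]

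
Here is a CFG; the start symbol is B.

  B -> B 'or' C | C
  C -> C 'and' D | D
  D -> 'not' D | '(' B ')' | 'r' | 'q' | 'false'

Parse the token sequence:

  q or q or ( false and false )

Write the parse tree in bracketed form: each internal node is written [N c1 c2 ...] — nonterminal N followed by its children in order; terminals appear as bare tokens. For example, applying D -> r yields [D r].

B
B or C
B or C or C
C or C or C
D or C or C
q or C or C
q or D or C
q or q or C
q or q or D
q or q or ( B )
q or q or ( C )
q or q or ( C and D )
q or q or ( D and D )
q or q or ( false and D )
q or q or ( false and false )

[B [B [B [C [D q]]] or [C [D q]]] or [C [D ( [B [C [C [D false]] and [D false]]] )]]]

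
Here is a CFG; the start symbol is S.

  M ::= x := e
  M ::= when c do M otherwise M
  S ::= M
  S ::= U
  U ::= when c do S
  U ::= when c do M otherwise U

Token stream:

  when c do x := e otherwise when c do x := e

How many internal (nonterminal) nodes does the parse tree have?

[S [U when c do [M x := e] otherwise [U when c do [S [M x := e]]]]]

6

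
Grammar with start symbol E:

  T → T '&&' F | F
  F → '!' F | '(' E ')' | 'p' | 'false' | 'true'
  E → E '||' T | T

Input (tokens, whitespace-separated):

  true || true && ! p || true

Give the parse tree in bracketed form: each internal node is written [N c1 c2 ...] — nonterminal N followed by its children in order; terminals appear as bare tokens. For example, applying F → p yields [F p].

E
E || T
E || T || T
T || T || T
F || T || T
true || T || T
true || T && F || T
true || F && F || T
true || true && F || T
true || true && ! F || T
true || true && ! p || T
true || true && ! p || F
true || true && ! p || true

[E [E [E [T [F true]]] || [T [T [F true]] && [F ! [F p]]]] || [T [F true]]]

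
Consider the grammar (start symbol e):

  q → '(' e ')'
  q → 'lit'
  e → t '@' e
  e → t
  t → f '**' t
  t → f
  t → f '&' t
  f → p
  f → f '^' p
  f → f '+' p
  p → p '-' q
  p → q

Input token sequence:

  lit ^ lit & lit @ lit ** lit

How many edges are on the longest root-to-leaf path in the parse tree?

[e [t [f [f [p [q lit]]] ^ [p [q lit]]] & [t [f [p [q lit]]]]] @ [e [t [f [p [q lit]]] ** [t [f [p [q lit]]]]]]]

7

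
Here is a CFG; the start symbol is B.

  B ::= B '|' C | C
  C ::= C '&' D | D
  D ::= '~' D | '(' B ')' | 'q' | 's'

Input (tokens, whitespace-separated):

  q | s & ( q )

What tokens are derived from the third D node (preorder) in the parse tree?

[B [B [C [D q]]] | [C [C [D s]] & [D ( [B [C [D q]]] )]]]

( q )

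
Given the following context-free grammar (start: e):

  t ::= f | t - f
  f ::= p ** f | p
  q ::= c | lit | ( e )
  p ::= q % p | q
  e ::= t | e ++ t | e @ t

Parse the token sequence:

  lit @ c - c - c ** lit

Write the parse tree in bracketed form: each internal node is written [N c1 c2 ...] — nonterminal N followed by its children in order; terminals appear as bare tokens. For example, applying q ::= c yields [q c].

e
e @ t
t @ t
f @ t
p @ t
q @ t
lit @ t
lit @ t - f
lit @ t - f - f
lit @ f - f - f
lit @ p - f - f
lit @ q - f - f
lit @ c - f - f
lit @ c - p - f
lit @ c - q - f
lit @ c - c - f
lit @ c - c - p ** f
lit @ c - c - q ** f
lit @ c - c - c ** f
lit @ c - c - c ** p
lit @ c - c - c ** q
lit @ c - c - c ** lit

[e [e [t [f [p [q lit]]]]] @ [t [t [t [f [p [q c]]]] - [f [p [q c]]]] - [f [p [q c]] ** [f [p [q lit]]]]]]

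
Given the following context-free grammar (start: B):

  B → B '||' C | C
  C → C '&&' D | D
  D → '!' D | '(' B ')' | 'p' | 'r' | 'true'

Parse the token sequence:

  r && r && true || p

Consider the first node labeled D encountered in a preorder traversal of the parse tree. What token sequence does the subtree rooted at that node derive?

r

[B [B [C [C [C [D r]] && [D r]] && [D true]]] || [C [D p]]]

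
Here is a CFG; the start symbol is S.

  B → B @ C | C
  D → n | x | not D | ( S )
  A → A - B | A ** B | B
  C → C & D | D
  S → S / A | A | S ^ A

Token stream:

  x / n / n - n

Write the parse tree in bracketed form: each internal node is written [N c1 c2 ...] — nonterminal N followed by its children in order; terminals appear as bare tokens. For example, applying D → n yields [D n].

[S [S [S [A [B [C [D x]]]]] / [A [B [C [D n]]]]] / [A [A [B [C [D n]]]] - [B [C [D n]]]]]

S
S / A
S / A / A
A / A / A
B / A / A
C / A / A
D / A / A
x / A / A
x / B / A
x / C / A
x / D / A
x / n / A
x / n / A - B
x / n / B - B
x / n / C - B
x / n / D - B
x / n / n - B
x / n / n - C
x / n / n - D
x / n / n - n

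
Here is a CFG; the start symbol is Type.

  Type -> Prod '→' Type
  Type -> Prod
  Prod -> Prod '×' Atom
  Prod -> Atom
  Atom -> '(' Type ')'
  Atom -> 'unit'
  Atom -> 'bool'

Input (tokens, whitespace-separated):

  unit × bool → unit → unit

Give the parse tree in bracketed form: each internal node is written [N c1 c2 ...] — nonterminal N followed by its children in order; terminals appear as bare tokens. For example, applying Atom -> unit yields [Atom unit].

[Type [Prod [Prod [Atom unit]] × [Atom bool]] → [Type [Prod [Atom unit]] → [Type [Prod [Atom unit]]]]]

Type
Prod → Type
Prod × Atom → Type
Atom × Atom → Type
unit × Atom → Type
unit × bool → Type
unit × bool → Prod → Type
unit × bool → Atom → Type
unit × bool → unit → Type
unit × bool → unit → Prod
unit × bool → unit → Atom
unit × bool → unit → unit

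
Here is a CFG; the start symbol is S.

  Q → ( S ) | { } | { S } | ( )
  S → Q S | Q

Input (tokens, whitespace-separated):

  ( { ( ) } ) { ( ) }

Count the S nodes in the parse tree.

[S [Q ( [S [Q { [S [Q ( )]] }]] )] [S [Q { [S [Q ( )]] }]]]

5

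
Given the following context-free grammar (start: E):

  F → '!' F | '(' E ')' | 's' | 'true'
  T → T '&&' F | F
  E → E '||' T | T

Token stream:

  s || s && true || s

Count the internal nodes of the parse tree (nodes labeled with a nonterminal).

[E [E [E [T [F s]]] || [T [T [F s]] && [F true]]] || [T [F s]]]

11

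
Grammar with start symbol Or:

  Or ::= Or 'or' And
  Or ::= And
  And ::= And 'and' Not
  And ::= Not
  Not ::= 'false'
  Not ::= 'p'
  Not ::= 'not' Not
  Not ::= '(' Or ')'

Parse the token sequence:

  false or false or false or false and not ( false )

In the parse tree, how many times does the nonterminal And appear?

6

[Or [Or [Or [Or [And [Not false]]] or [And [Not false]]] or [And [Not false]]] or [And [And [Not false]] and [Not not [Not ( [Or [And [Not false]]] )]]]]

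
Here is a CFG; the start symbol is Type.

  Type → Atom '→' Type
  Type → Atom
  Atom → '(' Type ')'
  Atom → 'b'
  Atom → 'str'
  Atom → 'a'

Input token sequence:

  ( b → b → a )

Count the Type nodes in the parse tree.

[Type [Atom ( [Type [Atom b] → [Type [Atom b] → [Type [Atom a]]]] )]]

4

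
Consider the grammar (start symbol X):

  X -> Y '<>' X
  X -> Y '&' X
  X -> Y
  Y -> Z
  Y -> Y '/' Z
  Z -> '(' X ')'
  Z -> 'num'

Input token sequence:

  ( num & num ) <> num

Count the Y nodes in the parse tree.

4

[X [Y [Z ( [X [Y [Z num]] & [X [Y [Z num]]]] )]] <> [X [Y [Z num]]]]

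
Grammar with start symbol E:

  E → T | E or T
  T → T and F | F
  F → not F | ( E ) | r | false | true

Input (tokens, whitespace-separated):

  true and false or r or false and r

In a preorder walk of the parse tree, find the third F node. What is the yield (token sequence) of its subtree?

[E [E [E [T [T [F true]] and [F false]]] or [T [F r]]] or [T [T [F false]] and [F r]]]

r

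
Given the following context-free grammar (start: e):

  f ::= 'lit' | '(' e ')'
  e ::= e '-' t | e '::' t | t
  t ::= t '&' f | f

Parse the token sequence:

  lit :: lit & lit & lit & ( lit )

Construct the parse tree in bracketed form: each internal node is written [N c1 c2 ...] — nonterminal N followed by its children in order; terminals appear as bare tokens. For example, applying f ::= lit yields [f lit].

[e [e [t [f lit]]] :: [t [t [t [t [f lit]] & [f lit]] & [f lit]] & [f ( [e [t [f lit]]] )]]]

e
e :: t
t :: t
f :: t
lit :: t
lit :: t & f
lit :: t & f & f
lit :: t & f & f & f
lit :: f & f & f & f
lit :: lit & f & f & f
lit :: lit & lit & f & f
lit :: lit & lit & lit & f
lit :: lit & lit & lit & ( e )
lit :: lit & lit & lit & ( t )
lit :: lit & lit & lit & ( f )
lit :: lit & lit & lit & ( lit )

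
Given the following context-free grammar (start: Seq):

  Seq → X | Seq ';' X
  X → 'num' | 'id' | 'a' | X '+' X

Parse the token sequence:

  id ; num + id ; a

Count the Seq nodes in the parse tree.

[Seq [Seq [Seq [X id]] ; [X [X num] + [X id]]] ; [X a]]

3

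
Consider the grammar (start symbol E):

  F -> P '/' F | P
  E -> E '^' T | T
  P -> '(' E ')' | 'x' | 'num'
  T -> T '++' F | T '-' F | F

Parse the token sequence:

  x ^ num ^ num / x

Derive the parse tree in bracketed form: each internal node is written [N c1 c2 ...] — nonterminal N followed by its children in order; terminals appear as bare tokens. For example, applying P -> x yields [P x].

[E [E [E [T [F [P x]]]] ^ [T [F [P num]]]] ^ [T [F [P num] / [F [P x]]]]]

E
E ^ T
E ^ T ^ T
T ^ T ^ T
F ^ T ^ T
P ^ T ^ T
x ^ T ^ T
x ^ F ^ T
x ^ P ^ T
x ^ num ^ T
x ^ num ^ F
x ^ num ^ P / F
x ^ num ^ num / F
x ^ num ^ num / P
x ^ num ^ num / x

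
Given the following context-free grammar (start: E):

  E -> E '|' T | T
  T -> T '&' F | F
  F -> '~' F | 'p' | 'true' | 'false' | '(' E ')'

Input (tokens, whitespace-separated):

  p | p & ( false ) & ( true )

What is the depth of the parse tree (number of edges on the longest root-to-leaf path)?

7

[E [E [T [F p]]] | [T [T [T [F p]] & [F ( [E [T [F false]]] )]] & [F ( [E [T [F true]]] )]]]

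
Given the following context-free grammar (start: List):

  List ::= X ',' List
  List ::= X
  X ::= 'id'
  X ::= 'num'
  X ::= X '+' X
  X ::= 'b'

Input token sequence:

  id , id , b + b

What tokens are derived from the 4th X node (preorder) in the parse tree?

b

[List [X id] , [List [X id] , [List [X [X b] + [X b]]]]]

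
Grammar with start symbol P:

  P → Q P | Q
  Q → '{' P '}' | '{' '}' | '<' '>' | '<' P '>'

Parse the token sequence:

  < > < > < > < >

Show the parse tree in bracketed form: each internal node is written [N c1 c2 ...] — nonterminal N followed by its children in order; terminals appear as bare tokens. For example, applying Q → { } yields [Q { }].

[P [Q < >] [P [Q < >] [P [Q < >] [P [Q < >]]]]]

P
Q P
< > P
< > Q P
< > < > P
< > < > Q P
< > < > < > P
< > < > < > Q
< > < > < > < >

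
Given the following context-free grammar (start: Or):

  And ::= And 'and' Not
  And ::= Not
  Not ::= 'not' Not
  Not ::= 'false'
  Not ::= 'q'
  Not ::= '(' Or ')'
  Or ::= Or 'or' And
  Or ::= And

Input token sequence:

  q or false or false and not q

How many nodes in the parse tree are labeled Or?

3

[Or [Or [Or [And [Not q]]] or [And [Not false]]] or [And [And [Not false]] and [Not not [Not q]]]]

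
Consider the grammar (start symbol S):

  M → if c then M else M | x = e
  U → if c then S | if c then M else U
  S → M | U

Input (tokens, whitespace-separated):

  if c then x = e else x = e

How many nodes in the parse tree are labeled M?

[S [M if c then [M x = e] else [M x = e]]]

3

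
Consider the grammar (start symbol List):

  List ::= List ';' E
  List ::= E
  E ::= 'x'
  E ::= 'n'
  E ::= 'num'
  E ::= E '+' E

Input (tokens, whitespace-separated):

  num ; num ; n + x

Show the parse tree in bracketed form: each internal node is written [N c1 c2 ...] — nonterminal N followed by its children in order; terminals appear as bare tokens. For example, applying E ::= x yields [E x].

[List [List [List [E num]] ; [E num]] ; [E [E n] + [E x]]]

List
List ; E
List ; E ; E
E ; E ; E
num ; E ; E
num ; num ; E
num ; num ; E + E
num ; num ; n + E
num ; num ; n + x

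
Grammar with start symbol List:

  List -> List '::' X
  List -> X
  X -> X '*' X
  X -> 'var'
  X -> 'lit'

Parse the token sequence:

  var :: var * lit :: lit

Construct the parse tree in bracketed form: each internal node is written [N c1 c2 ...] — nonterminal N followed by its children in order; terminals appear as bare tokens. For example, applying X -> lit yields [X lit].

[List [List [List [X var]] :: [X [X var] * [X lit]]] :: [X lit]]

List
List :: X
List :: X :: X
X :: X :: X
var :: X :: X
var :: X * X :: X
var :: var * X :: X
var :: var * lit :: X
var :: var * lit :: lit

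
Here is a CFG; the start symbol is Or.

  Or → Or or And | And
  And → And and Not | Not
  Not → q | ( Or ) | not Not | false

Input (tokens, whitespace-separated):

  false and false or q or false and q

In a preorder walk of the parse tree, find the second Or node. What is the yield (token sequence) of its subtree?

[Or [Or [Or [And [And [Not false]] and [Not false]]] or [And [Not q]]] or [And [And [Not false]] and [Not q]]]

false and false or q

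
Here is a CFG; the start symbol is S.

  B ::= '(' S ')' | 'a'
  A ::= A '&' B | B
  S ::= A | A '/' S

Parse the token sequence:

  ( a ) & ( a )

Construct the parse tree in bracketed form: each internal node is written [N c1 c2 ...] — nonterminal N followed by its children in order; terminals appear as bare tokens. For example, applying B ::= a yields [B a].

S
A
A & B
B & B
( S ) & B
( A ) & B
( B ) & B
( a ) & B
( a ) & ( S )
( a ) & ( A )
( a ) & ( B )
( a ) & ( a )

[S [A [A [B ( [S [A [B a]]] )]] & [B ( [S [A [B a]]] )]]]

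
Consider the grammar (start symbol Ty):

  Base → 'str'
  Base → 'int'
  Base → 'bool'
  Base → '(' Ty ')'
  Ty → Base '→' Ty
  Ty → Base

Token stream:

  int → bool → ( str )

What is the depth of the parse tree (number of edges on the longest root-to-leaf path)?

6

[Ty [Base int] → [Ty [Base bool] → [Ty [Base ( [Ty [Base str]] )]]]]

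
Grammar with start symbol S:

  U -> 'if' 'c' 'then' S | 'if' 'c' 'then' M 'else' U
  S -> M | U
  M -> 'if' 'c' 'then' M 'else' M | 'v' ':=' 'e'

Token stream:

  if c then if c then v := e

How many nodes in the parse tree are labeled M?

[S [U if c then [S [U if c then [S [M v := e]]]]]]

1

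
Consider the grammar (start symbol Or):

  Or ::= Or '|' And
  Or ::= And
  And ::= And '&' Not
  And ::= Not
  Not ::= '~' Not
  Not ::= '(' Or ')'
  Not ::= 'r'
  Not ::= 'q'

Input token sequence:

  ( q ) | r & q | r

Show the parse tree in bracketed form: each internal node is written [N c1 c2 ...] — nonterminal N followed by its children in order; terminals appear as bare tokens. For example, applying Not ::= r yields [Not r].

Or
Or | And
Or | And | And
And | And | And
Not | And | And
( Or ) | And | And
( And ) | And | And
( Not ) | And | And
( q ) | And | And
( q ) | And & Not | And
( q ) | Not & Not | And
( q ) | r & Not | And
( q ) | r & q | And
( q ) | r & q | Not
( q ) | r & q | r

[Or [Or [Or [And [Not ( [Or [And [Not q]]] )]]] | [And [And [Not r]] & [Not q]]] | [And [Not r]]]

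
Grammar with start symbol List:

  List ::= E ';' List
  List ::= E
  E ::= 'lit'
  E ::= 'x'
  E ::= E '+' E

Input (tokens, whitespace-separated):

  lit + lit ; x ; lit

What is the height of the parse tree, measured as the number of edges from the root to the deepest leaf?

[List [E [E lit] + [E lit]] ; [List [E x] ; [List [E lit]]]]

4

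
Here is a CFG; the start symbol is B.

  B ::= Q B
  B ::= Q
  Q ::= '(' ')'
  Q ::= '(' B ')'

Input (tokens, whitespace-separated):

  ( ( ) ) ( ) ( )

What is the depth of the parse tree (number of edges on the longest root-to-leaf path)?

[B [Q ( [B [Q ( )]] )] [B [Q ( )] [B [Q ( )]]]]

4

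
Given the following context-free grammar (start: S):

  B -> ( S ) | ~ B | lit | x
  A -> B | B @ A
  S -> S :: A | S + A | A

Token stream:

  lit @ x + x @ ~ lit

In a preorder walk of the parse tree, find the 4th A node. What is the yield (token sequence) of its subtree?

~ lit

[S [S [A [B lit] @ [A [B x]]]] + [A [B x] @ [A [B ~ [B lit]]]]]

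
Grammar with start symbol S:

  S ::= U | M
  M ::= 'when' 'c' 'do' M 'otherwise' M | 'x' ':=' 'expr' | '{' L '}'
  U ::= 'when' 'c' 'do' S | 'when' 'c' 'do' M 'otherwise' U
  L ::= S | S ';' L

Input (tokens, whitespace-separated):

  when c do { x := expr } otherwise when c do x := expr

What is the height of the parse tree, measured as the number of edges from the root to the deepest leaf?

[S [U when c do [M { [L [S [M x := expr]]] }] otherwise [U when c do [S [M x := expr]]]]]

6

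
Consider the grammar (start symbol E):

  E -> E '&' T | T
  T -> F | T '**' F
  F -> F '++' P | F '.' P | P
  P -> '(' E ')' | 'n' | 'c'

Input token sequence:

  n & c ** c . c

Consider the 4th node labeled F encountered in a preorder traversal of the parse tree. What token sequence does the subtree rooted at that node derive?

c

[E [E [T [F [P n]]]] & [T [T [F [P c]]] ** [F [F [P c]] . [P c]]]]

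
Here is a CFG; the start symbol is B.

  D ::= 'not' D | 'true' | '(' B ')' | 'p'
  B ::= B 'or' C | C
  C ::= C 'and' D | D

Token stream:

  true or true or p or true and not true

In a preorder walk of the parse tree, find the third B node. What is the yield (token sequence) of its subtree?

true or true

[B [B [B [B [C [D true]]] or [C [D true]]] or [C [D p]]] or [C [C [D true]] and [D not [D true]]]]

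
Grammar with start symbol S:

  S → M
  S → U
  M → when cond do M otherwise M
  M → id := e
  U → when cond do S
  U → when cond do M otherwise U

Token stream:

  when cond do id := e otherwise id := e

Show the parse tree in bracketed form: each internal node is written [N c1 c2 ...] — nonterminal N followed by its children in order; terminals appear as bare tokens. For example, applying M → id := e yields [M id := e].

[S [M when cond do [M id := e] otherwise [M id := e]]]

S
M
when cond do M otherwise M
when cond do id := e otherwise M
when cond do id := e otherwise id := e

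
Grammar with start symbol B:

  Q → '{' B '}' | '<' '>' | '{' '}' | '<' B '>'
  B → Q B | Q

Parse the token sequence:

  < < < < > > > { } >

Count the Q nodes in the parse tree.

[B [Q < [B [Q < [B [Q < [B [Q < >]] >]] >] [B [Q { }]]] >]]

5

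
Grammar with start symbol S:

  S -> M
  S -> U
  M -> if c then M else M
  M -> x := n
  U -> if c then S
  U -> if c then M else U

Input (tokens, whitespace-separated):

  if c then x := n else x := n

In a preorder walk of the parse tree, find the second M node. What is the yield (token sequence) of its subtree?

x := n

[S [M if c then [M x := n] else [M x := n]]]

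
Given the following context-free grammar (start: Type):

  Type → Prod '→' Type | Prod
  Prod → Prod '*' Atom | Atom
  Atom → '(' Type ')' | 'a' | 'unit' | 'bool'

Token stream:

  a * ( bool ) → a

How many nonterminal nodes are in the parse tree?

11

[Type [Prod [Prod [Atom a]] * [Atom ( [Type [Prod [Atom bool]]] )]] → [Type [Prod [Atom a]]]]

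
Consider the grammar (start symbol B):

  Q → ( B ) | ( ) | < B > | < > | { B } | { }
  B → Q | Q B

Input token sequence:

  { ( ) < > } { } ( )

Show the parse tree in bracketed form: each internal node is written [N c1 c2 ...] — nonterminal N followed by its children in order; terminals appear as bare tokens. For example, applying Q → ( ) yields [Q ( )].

[B [Q { [B [Q ( )] [B [Q < >]]] }] [B [Q { }] [B [Q ( )]]]]

B
Q B
{ B } B
{ Q B } B
{ ( ) B } B
{ ( ) Q } B
{ ( ) < > } B
{ ( ) < > } Q B
{ ( ) < > } { } B
{ ( ) < > } { } Q
{ ( ) < > } { } ( )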